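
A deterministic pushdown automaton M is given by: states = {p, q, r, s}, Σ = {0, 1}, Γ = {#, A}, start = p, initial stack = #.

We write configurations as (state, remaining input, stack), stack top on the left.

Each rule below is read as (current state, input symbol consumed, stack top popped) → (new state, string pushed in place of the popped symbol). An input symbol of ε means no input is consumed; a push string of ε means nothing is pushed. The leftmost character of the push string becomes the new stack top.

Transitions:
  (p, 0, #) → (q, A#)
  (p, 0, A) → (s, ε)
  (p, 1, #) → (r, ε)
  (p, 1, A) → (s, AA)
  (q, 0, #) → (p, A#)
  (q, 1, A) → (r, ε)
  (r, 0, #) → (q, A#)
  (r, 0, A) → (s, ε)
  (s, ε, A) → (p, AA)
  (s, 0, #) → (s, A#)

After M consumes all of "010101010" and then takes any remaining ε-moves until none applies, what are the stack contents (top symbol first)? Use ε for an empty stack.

(p, 010101010, #) ⊢ (q, 10101010, A#) ⊢ (r, 0101010, #) ⊢ (q, 101010, A#) ⊢ (r, 01010, #) ⊢ (q, 1010, A#) ⊢ (r, 010, #) ⊢ (q, 10, A#) ⊢ (r, 0, #) ⊢ (q, ε, A#)
All input consumed in state q with stack A#.

A#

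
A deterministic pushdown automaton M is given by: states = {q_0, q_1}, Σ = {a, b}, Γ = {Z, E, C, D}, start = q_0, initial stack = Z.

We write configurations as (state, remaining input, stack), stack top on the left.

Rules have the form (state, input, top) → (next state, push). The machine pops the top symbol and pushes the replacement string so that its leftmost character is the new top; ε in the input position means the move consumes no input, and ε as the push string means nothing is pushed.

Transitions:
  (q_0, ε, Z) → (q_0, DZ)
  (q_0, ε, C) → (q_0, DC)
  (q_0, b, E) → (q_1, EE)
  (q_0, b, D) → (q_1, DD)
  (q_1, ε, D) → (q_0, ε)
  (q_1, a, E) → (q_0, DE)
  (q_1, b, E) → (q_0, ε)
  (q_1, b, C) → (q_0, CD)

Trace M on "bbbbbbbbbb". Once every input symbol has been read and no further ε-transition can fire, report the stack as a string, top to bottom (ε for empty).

(q_0, bbbbbbbbbb, Z)
  ε-move, top Z: go to q_0, push DZ → (q_0, bbbbbbbbbb, DZ)
  read b, top D: go to q_1, push DD → (q_1, bbbbbbbbb, DDZ)
  ε-move, top D: go to q_0, push ε → (q_0, bbbbbbbbb, DZ)
  read b, top D: go to q_1, push DD → (q_1, bbbbbbbb, DDZ)
  ε-move, top D: go to q_0, push ε → (q_0, bbbbbbbb, DZ)
  read b, top D: go to q_1, push DD → (q_1, bbbbbbb, DDZ)
  ε-move, top D: go to q_0, push ε → (q_0, bbbbbbb, DZ)
  read b, top D: go to q_1, push DD → (q_1, bbbbbb, DDZ)
  ε-move, top D: go to q_0, push ε → (q_0, bbbbbb, DZ)
  read b, top D: go to q_1, push DD → (q_1, bbbbb, DDZ)
  ε-move, top D: go to q_0, push ε → (q_0, bbbbb, DZ)
  read b, top D: go to q_1, push DD → (q_1, bbbb, DDZ)
  ε-move, top D: go to q_0, push ε → (q_0, bbbb, DZ)
  read b, top D: go to q_1, push DD → (q_1, bbb, DDZ)
  ε-move, top D: go to q_0, push ε → (q_0, bbb, DZ)
  read b, top D: go to q_1, push DD → (q_1, bb, DDZ)
  ε-move, top D: go to q_0, push ε → (q_0, bb, DZ)
  read b, top D: go to q_1, push DD → (q_1, b, DDZ)
  ε-move, top D: go to q_0, push ε → (q_0, b, DZ)
  read b, top D: go to q_1, push DD → (q_1, ε, DDZ)
  ε-move, top D: go to q_0, push ε → (q_0, ε, DZ)
All input consumed in state q_0 with stack DZ.

DZ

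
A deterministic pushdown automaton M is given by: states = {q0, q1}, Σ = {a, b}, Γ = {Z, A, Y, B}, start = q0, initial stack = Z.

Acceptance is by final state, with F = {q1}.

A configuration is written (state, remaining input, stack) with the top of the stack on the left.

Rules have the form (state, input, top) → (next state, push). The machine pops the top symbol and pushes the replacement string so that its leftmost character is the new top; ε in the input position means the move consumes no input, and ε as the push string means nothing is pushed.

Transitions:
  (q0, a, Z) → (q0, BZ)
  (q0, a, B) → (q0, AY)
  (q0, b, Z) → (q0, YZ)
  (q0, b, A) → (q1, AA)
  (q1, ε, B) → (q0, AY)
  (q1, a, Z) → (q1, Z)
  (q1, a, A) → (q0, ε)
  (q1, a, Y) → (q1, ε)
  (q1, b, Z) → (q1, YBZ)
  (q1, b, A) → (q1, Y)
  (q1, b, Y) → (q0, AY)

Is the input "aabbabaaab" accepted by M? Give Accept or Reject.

(q0, aabbabaaab, Z) ⊢ (q0, abbabaaab, BZ) ⊢ (q0, bbabaaab, AYZ) ⊢ (q1, babaaab, AAYZ) ⊢ (q1, abaaab, YAYZ) ⊢ (q1, baaab, AYZ) ⊢ (q1, aaab, YYZ) ⊢ (q1, aab, YZ) ⊢ (q1, ab, Z) ⊢ (q1, b, Z) ⊢ (q1, ε, YBZ)
All input consumed; state q1 ∈ F.

Accept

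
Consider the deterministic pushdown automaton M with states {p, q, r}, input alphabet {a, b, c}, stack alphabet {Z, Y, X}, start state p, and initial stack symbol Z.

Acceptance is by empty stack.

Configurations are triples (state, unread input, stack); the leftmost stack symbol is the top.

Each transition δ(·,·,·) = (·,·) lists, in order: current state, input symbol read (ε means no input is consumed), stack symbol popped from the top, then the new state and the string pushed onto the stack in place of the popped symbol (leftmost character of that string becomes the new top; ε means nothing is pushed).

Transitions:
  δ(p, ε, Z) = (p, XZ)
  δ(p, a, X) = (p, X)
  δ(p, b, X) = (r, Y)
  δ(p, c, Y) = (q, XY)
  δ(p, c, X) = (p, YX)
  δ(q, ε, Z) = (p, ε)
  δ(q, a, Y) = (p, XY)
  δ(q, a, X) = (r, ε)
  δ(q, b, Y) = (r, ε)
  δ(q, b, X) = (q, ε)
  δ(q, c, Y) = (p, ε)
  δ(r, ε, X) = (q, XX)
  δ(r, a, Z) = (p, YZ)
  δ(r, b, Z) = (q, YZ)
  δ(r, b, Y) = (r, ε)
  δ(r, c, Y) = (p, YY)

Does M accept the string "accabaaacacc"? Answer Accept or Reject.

(p, accabaaacacc, Z) ⊢ (p, accabaaacacc, XZ) ⊢ (p, ccabaaacacc, XZ) ⊢ (p, cabaaacacc, YXZ) ⊢ (q, abaaacacc, XYXZ) ⊢ (r, baaacacc, YXZ) ⊢ (r, aaacacc, XZ) ⊢ (q, aaacacc, XXZ) ⊢ (r, aacacc, XZ) ⊢ (q, aacacc, XXZ) ⊢ (r, acacc, XZ) ⊢ (q, acacc, XXZ) ⊢ (r, cacc, XZ) ⊢ (q, cacc, XXZ)
No transition applies at (q, cacc, XXZ); input not fully consumed.

Reject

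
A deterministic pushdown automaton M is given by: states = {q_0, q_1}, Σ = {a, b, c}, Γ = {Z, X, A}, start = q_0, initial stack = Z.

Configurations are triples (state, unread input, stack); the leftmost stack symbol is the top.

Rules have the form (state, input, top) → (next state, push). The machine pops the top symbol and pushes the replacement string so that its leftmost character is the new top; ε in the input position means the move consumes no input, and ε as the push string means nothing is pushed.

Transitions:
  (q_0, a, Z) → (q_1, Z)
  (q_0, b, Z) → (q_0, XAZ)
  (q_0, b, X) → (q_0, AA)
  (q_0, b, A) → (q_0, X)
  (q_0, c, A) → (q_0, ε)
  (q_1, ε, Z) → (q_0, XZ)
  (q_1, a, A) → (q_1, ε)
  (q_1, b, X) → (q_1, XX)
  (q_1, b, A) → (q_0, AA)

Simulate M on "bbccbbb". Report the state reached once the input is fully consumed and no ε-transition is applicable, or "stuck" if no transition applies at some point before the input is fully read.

(q_0, bbccbbb, Z) ⊢ (q_0, bccbbb, XAZ) ⊢ (q_0, ccbbb, AAAZ) ⊢ (q_0, cbbb, AAZ) ⊢ (q_0, bbb, AZ) ⊢ (q_0, bb, XZ) ⊢ (q_0, b, AAZ) ⊢ (q_0, ε, XAZ)
All input consumed; M is in state q_0.

q_0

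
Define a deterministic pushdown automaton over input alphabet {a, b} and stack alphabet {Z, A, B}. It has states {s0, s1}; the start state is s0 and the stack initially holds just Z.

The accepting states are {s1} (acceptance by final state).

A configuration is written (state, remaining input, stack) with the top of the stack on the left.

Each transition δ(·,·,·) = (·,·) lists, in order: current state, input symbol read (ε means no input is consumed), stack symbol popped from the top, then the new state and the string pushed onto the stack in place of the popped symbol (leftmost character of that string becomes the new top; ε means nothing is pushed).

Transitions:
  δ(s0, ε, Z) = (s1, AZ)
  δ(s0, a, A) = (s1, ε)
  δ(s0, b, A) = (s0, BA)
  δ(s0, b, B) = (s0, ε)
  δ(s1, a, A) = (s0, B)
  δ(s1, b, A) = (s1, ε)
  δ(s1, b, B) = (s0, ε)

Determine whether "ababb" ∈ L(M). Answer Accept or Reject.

(s0, ababb, Z)
  ε-move, top Z: go to s1, push AZ → (s1, ababb, AZ)
  read a, top A: go to s0, push B → (s0, babb, BZ)
  read b, top B: go to s0, push ε → (s0, abb, Z)
  ε-move, top Z: go to s1, push AZ → (s1, abb, AZ)
  read a, top A: go to s0, push B → (s0, bb, BZ)
  read b, top B: go to s0, push ε → (s0, b, Z)
  ε-move, top Z: go to s1, push AZ → (s1, b, AZ)
  read b, top A: go to s1, push ε → (s1, ε, Z)
All input consumed; state s1 ∈ F.

Accept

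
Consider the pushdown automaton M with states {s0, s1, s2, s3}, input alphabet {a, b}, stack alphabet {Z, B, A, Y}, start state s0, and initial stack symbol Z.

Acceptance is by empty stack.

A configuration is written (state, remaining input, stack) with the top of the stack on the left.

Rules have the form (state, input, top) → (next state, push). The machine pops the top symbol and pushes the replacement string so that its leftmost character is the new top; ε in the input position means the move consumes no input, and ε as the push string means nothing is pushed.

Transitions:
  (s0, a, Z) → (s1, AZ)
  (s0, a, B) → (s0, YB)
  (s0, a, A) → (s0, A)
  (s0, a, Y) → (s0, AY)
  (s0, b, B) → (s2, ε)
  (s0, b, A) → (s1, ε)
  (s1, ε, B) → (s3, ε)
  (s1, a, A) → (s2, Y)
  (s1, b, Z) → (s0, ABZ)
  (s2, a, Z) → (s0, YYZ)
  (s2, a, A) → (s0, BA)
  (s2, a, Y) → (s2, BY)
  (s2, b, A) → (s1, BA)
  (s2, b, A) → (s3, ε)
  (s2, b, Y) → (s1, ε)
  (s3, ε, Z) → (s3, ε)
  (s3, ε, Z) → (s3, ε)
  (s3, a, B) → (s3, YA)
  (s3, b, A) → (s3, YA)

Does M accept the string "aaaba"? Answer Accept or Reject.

No computation consumes all input and empties the stack.

Reject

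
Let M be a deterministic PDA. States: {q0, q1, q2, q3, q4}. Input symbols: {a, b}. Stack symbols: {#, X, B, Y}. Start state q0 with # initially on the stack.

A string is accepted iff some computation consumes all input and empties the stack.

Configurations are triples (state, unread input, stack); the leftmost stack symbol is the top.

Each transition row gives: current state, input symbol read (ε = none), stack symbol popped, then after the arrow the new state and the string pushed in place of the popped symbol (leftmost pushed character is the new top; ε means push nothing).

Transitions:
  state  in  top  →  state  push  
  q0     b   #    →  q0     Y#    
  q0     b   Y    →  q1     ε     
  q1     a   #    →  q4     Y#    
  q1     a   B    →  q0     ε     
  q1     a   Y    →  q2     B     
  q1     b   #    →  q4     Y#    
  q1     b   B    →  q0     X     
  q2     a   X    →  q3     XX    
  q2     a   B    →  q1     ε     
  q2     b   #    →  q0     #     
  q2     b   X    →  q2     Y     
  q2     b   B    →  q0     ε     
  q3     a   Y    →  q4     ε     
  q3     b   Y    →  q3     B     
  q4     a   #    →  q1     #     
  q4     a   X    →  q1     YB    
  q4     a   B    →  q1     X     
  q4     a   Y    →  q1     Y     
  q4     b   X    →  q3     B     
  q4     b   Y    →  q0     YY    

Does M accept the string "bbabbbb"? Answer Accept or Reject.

Reject

(q0, bbabbbb, #)
  read b, top #: go to q0, push Y# → (q0, babbbb, Y#)
  read b, top Y: go to q1, push ε → (q1, abbbb, #)
  read a, top #: go to q4, push Y# → (q4, bbbb, Y#)
  read b, top Y: go to q0, push YY → (q0, bbb, YY#)
  read b, top Y: go to q1, push ε → (q1, bb, Y#)
No transition applies at (q1, bb, Y#); input not fully consumed.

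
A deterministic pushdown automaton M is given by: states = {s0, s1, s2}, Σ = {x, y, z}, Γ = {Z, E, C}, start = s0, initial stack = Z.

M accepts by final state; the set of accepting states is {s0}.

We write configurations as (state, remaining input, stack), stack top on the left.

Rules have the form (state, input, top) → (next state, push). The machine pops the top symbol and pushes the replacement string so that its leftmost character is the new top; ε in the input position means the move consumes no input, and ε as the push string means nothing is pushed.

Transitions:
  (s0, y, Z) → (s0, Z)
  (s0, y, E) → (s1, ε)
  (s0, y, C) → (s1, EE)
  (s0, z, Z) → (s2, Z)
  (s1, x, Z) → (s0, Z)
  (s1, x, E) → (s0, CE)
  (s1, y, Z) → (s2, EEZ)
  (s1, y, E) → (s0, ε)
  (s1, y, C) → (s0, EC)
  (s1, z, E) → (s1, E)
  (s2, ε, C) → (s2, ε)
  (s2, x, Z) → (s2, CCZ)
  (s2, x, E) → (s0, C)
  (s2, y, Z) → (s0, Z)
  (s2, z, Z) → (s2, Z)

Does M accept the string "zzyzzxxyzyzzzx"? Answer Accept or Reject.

Reject

(s0, zzyzzxxyzyzzzx, Z)
  read z, top Z: go to s2, push Z → (s2, zyzzxxyzyzzzx, Z)
  read z, top Z: go to s2, push Z → (s2, yzzxxyzyzzzx, Z)
  read y, top Z: go to s0, push Z → (s0, zzxxyzyzzzx, Z)
  read z, top Z: go to s2, push Z → (s2, zxxyzyzzzx, Z)
  read z, top Z: go to s2, push Z → (s2, xxyzyzzzx, Z)
  read x, top Z: go to s2, push CCZ → (s2, xyzyzzzx, CCZ)
  ε-move, top C: go to s2, push ε → (s2, xyzyzzzx, CZ)
  ε-move, top C: go to s2, push ε → (s2, xyzyzzzx, Z)
  read x, top Z: go to s2, push CCZ → (s2, yzyzzzx, CCZ)
  ε-move, top C: go to s2, push ε → (s2, yzyzzzx, CZ)
  ε-move, top C: go to s2, push ε → (s2, yzyzzzx, Z)
  read y, top Z: go to s0, push Z → (s0, zyzzzx, Z)
  read z, top Z: go to s2, push Z → (s2, yzzzx, Z)
  read y, top Z: go to s0, push Z → (s0, zzzx, Z)
  read z, top Z: go to s2, push Z → (s2, zzx, Z)
  read z, top Z: go to s2, push Z → (s2, zx, Z)
  read z, top Z: go to s2, push Z → (s2, x, Z)
  read x, top Z: go to s2, push CCZ → (s2, ε, CCZ)
  ε-move, top C: go to s2, push ε → (s2, ε, CZ)
  ε-move, top C: go to s2, push ε → (s2, ε, Z)
All input consumed; state s2 ∉ F and no further ε-move applies.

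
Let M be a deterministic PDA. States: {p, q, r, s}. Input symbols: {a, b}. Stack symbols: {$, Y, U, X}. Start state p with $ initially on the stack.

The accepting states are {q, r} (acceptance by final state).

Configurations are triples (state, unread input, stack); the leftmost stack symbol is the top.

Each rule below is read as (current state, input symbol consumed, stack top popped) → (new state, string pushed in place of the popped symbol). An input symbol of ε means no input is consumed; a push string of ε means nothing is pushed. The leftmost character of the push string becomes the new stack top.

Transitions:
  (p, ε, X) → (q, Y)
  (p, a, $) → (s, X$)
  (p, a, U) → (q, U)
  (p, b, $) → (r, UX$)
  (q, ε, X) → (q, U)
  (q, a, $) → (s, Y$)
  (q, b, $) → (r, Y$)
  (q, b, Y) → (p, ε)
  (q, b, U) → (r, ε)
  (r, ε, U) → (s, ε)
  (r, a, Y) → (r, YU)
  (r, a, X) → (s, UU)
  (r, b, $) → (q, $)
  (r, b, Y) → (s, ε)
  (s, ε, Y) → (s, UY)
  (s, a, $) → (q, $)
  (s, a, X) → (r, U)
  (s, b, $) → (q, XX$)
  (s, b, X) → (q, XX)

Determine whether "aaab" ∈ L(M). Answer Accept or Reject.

(p, aaab, $)
  read a, top $: go to s, push X$ → (s, aab, X$)
  read a, top X: go to r, push U → (r, ab, U$)
  ε-move, top U: go to s, push ε → (s, ab, $)
  read a, top $: go to q, push $ → (q, b, $)
  read b, top $: go to r, push Y$ → (r, ε, Y$)
All input consumed; state r ∈ F.

Accept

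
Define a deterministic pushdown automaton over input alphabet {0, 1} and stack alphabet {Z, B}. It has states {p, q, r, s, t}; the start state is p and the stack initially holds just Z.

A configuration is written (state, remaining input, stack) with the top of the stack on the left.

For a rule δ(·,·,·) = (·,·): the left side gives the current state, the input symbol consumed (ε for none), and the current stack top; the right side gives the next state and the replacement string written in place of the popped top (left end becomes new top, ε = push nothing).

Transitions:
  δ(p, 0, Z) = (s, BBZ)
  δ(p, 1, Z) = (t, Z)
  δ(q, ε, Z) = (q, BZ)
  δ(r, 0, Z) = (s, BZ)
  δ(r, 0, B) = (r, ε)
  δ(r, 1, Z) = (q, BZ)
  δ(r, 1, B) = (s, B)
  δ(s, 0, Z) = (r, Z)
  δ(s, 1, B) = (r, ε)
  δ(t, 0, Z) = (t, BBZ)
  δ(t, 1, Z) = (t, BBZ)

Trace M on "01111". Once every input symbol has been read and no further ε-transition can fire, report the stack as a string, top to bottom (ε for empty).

(p, 01111, Z) ⊢ (s, 1111, BBZ) ⊢ (r, 111, BZ) ⊢ (s, 11, BZ) ⊢ (r, 1, Z) ⊢ (q, ε, BZ)
All input consumed in state q with stack BZ.

BZ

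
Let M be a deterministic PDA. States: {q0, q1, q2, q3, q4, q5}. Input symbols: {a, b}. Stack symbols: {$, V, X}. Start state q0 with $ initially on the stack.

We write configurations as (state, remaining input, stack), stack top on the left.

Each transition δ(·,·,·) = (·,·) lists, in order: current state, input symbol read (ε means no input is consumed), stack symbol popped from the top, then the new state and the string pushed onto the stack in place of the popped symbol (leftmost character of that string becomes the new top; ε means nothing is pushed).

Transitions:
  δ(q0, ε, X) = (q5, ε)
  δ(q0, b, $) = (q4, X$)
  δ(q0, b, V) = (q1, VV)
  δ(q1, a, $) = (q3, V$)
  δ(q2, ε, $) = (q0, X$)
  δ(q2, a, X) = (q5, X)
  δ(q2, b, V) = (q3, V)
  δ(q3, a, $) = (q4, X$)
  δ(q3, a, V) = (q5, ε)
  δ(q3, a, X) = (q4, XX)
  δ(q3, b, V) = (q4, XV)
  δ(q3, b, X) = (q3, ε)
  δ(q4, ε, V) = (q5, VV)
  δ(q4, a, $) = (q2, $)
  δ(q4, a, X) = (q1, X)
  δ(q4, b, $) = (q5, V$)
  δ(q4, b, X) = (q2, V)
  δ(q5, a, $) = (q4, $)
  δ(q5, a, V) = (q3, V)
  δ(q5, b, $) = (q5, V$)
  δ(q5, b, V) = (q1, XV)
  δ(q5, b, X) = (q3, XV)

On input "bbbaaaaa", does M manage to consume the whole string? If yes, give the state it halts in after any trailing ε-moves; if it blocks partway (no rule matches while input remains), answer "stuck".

q5

(q0, bbbaaaaa, $) ⊢ (q4, bbaaaaa, X$) ⊢ (q2, baaaaa, V$) ⊢ (q3, aaaaa, V$) ⊢ (q5, aaaa, $) ⊢ (q4, aaa, $) ⊢ (q2, aa, $) ⊢ (q0, aa, X$) ⊢ (q5, aa, $) ⊢ (q4, a, $) ⊢ (q2, ε, $) ⊢ (q0, ε, X$) ⊢ (q5, ε, $)
All input consumed; M is in state q5.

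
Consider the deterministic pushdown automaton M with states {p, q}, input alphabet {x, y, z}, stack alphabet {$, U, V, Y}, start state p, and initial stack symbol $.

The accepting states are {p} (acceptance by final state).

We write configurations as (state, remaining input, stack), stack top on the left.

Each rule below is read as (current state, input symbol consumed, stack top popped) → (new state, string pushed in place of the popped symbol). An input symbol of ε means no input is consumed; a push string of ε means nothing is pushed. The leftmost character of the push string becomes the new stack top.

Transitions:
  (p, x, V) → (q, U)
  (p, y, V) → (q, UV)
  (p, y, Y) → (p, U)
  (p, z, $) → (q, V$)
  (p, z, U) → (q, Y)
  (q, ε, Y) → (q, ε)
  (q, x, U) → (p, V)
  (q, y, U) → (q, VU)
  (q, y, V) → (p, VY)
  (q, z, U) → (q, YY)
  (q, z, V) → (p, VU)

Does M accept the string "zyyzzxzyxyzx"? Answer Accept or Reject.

Reject

(p, zyyzzxzyxyzx, $)
  read z, top $: go to q, push V$ → (q, yyzzxzyxyzx, V$)
  read y, top V: go to p, push VY → (p, yzzxzyxyzx, VY$)
  read y, top V: go to q, push UV → (q, zzxzyxyzx, UVY$)
  read z, top U: go to q, push YY → (q, zxzyxyzx, YYVY$)
  ε-move, top Y: go to q, push ε → (q, zxzyxyzx, YVY$)
  ε-move, top Y: go to q, push ε → (q, zxzyxyzx, VY$)
  read z, top V: go to p, push VU → (p, xzyxyzx, VUY$)
  read x, top V: go to q, push U → (q, zyxyzx, UUY$)
  read z, top U: go to q, push YY → (q, yxyzx, YYUY$)
  ε-move, top Y: go to q, push ε → (q, yxyzx, YUY$)
  ε-move, top Y: go to q, push ε → (q, yxyzx, UY$)
  read y, top U: go to q, push VU → (q, xyzx, VUY$)
No transition applies at (q, xyzx, VUY$); input not fully consumed.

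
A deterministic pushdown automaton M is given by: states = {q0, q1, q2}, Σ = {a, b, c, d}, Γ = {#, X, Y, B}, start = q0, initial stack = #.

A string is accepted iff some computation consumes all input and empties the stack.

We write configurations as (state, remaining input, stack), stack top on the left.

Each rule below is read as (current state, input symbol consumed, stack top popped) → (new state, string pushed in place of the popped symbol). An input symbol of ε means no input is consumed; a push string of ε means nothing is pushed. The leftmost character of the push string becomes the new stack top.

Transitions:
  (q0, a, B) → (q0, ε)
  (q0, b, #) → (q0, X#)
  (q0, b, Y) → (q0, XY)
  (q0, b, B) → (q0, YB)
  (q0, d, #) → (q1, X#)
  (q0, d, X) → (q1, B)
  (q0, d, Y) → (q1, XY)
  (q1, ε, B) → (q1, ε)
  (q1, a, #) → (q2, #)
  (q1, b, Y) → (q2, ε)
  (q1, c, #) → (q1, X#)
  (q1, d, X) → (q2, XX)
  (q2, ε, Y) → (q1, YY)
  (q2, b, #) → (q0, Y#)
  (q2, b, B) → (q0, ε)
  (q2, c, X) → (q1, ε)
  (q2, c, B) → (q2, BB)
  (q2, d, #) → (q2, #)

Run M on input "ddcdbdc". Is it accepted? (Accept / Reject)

(q0, ddcdbdc, #)
  read d, top #: go to q1, push X# → (q1, dcdbdc, X#)
  read d, top X: go to q2, push XX → (q2, cdbdc, XX#)
  read c, top X: go to q1, push ε → (q1, dbdc, X#)
  read d, top X: go to q2, push XX → (q2, bdc, XX#)
No transition applies at (q2, bdc, XX#); input not fully consumed.

Reject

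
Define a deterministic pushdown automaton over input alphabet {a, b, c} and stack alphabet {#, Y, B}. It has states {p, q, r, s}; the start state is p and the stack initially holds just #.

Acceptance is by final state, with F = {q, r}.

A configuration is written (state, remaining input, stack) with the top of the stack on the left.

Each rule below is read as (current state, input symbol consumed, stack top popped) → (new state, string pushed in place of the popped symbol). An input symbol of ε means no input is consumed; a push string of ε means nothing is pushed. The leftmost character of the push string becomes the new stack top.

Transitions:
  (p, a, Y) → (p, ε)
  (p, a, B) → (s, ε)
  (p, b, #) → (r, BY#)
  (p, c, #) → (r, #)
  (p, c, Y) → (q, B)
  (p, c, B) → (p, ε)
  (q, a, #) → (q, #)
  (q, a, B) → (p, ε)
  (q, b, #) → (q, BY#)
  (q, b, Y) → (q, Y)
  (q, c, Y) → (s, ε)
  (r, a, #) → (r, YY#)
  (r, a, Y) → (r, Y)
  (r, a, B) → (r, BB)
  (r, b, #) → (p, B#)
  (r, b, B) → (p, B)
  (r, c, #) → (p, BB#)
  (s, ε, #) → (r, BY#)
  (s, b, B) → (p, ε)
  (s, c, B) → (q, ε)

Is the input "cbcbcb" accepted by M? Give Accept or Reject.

Reject

(p, cbcbcb, #)
  read c, top #: go to r, push # → (r, bcbcb, #)
  read b, top #: go to p, push B# → (p, cbcb, B#)
  read c, top B: go to p, push ε → (p, bcb, #)
  read b, top #: go to r, push BY# → (r, cb, BY#)
No transition applies at (r, cb, BY#); input not fully consumed.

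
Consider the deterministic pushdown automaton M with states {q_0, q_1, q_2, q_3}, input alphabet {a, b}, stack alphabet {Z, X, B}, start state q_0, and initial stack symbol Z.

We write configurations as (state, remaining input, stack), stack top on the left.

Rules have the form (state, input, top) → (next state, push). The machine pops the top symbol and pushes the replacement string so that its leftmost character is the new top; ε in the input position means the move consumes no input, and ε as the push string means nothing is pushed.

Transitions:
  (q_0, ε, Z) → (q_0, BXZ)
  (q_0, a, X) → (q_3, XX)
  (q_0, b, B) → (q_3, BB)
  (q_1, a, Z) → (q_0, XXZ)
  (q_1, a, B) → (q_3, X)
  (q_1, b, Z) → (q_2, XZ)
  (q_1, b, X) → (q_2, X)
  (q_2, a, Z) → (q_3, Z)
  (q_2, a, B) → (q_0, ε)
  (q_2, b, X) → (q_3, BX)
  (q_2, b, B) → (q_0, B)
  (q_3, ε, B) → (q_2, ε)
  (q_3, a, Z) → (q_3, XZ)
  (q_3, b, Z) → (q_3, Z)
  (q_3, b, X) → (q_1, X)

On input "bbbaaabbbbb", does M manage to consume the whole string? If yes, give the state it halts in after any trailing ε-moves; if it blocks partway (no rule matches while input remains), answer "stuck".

(q_0, bbbaaabbbbb, Z) ⊢ (q_0, bbbaaabbbbb, BXZ) ⊢ (q_3, bbaaabbbbb, BBXZ) ⊢ (q_2, bbaaabbbbb, BXZ) ⊢ (q_0, baaabbbbb, BXZ) ⊢ (q_3, aaabbbbb, BBXZ) ⊢ (q_2, aaabbbbb, BXZ) ⊢ (q_0, aabbbbb, XZ) ⊢ (q_3, abbbbb, XXZ)
No transition for (q_3, a, top X); M blocks with input abbbbb remaining.

stuck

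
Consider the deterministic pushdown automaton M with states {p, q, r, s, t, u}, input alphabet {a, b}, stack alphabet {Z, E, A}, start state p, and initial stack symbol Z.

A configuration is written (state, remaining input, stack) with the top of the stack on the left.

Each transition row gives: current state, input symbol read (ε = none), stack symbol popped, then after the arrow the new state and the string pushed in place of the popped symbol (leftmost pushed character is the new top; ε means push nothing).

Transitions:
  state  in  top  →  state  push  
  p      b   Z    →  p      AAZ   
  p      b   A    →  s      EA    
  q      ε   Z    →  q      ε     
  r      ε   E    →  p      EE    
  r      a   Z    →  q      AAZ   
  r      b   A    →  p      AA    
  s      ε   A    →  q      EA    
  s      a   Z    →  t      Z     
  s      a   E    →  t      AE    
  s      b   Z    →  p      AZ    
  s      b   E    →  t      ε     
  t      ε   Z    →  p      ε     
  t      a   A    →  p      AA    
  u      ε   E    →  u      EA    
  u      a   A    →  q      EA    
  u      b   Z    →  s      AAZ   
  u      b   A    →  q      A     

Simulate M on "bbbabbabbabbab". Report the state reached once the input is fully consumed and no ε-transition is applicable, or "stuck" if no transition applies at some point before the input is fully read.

s

(p, bbbabbabbabbab, Z) ⊢ (p, bbabbabbabbab, AAZ) ⊢ (s, babbabbabbab, EAAZ) ⊢ (t, abbabbabbab, AAZ) ⊢ (p, bbabbabbab, AAAZ) ⊢ (s, babbabbab, EAAAZ) ⊢ (t, abbabbab, AAAZ) ⊢ (p, bbabbab, AAAAZ) ⊢ (s, babbab, EAAAAZ) ⊢ (t, abbab, AAAAZ) ⊢ (p, bbab, AAAAAZ) ⊢ (s, bab, EAAAAAZ) ⊢ (t, ab, AAAAAZ) ⊢ (p, b, AAAAAAZ) ⊢ (s, ε, EAAAAAAZ)
All input consumed; M is in state s.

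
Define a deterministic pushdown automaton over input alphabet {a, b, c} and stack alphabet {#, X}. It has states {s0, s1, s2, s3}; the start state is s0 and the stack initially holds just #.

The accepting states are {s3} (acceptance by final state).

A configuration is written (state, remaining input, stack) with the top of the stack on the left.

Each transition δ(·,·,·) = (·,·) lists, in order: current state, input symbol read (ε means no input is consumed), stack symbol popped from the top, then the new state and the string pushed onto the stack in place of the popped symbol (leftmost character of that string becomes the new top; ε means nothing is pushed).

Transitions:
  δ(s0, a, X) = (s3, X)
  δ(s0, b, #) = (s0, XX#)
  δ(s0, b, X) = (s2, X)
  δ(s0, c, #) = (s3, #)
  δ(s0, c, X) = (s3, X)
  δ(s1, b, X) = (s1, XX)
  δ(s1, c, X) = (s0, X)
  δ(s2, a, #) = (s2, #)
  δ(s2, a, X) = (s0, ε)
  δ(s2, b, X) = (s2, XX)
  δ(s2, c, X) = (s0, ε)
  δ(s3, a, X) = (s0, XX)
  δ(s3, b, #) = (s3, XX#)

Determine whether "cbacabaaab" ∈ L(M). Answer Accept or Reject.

Reject

(s0, cbacabaaab, #) ⊢ (s3, bacabaaab, #) ⊢ (s3, acabaaab, XX#) ⊢ (s0, cabaaab, XXX#) ⊢ (s3, abaaab, XXX#) ⊢ (s0, baaab, XXXX#) ⊢ (s2, aaab, XXXX#) ⊢ (s0, aab, XXX#) ⊢ (s3, ab, XXX#) ⊢ (s0, b, XXXX#) ⊢ (s2, ε, XXXX#)
All input consumed; state s2 ∉ F and no further ε-move applies.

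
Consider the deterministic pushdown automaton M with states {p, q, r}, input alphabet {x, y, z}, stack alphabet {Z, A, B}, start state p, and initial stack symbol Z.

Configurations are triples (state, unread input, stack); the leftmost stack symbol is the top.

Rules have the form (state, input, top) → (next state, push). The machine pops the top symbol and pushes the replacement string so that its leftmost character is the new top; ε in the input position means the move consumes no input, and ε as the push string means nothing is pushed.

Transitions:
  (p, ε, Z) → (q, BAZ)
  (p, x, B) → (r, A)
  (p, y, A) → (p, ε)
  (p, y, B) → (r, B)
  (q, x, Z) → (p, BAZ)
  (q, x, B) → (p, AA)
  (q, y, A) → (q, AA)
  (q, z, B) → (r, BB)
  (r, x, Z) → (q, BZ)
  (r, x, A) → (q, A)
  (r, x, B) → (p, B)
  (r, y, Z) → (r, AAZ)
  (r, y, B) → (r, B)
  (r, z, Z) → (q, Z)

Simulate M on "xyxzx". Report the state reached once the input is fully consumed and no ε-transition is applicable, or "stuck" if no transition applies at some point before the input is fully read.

stuck

(p, xyxzx, Z) ⊢ (q, xyxzx, BAZ) ⊢ (p, yxzx, AAAZ) ⊢ (p, xzx, AAZ)
No transition for (p, x, top A); M blocks with input xzx remaining.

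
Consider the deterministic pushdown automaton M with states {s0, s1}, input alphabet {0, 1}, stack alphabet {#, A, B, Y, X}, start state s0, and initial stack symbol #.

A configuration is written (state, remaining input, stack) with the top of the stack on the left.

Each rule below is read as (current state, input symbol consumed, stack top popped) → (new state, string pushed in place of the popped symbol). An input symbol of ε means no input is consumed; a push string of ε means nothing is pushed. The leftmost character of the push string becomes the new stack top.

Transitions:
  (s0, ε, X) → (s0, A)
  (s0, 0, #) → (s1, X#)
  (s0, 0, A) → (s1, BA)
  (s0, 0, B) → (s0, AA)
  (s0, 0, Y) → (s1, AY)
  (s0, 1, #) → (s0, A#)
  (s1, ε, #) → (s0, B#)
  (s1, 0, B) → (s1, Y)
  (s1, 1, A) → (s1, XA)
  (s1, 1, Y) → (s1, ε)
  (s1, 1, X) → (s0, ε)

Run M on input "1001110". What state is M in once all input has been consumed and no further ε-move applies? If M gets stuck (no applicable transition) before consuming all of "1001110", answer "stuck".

s1

(s0, 1001110, #) ⊢ (s0, 001110, A#) ⊢ (s1, 01110, BA#) ⊢ (s1, 1110, YA#) ⊢ (s1, 110, A#) ⊢ (s1, 10, XA#) ⊢ (s0, 0, A#) ⊢ (s1, ε, BA#)
All input consumed; M is in state s1.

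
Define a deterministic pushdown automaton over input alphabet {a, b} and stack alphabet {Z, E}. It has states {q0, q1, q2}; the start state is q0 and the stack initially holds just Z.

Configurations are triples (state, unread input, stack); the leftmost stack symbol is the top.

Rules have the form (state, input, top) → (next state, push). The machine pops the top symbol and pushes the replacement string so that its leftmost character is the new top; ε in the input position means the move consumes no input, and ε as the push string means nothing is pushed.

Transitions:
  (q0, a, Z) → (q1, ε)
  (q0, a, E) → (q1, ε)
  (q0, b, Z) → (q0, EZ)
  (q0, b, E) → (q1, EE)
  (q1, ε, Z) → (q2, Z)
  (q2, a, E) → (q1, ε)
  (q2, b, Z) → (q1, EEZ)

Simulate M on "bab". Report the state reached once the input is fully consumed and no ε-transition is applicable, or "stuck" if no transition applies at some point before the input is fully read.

(q0, bab, Z) ⊢ (q0, ab, EZ) ⊢ (q1, b, Z) ⊢ (q2, b, Z) ⊢ (q1, ε, EEZ)
All input consumed; M is in state q1.

q1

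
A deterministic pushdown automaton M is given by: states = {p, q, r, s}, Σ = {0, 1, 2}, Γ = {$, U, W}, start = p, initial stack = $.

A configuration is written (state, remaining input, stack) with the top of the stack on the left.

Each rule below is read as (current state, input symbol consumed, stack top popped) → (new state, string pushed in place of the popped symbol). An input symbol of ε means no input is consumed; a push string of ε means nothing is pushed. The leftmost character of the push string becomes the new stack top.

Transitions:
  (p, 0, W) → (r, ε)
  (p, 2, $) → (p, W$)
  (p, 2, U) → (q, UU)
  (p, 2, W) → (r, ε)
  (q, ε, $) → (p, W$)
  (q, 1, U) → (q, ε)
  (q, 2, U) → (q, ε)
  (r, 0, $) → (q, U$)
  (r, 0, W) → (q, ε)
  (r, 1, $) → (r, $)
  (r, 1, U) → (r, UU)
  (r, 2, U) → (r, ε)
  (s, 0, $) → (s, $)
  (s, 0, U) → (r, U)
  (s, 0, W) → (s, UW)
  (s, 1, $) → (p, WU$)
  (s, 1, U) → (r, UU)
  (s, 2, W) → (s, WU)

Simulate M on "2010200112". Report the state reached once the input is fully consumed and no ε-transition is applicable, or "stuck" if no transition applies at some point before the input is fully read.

stuck

(p, 2010200112, $) ⊢ (p, 010200112, W$) ⊢ (r, 10200112, $) ⊢ (r, 0200112, $) ⊢ (q, 200112, U$) ⊢ (q, 00112, $) ⊢ (p, 00112, W$) ⊢ (r, 0112, $) ⊢ (q, 112, U$) ⊢ (q, 12, $) ⊢ (p, 12, W$)
No transition for (p, 1, top W); M blocks with input 12 remaining.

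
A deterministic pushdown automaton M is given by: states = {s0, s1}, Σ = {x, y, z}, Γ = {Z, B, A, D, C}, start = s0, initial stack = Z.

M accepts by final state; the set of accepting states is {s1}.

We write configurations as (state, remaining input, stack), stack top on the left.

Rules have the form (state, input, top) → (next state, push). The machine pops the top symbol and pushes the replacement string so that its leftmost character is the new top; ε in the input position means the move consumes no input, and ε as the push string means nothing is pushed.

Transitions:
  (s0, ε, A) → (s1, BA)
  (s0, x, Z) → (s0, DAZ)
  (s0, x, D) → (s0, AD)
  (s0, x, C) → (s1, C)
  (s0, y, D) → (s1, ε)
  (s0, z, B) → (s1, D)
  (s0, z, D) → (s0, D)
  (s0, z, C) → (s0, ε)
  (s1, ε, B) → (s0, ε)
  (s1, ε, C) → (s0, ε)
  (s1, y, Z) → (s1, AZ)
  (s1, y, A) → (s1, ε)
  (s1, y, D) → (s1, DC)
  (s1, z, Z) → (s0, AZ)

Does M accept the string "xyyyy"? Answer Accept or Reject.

(s0, xyyyy, Z) ⊢ (s0, yyyy, DAZ) ⊢ (s1, yyy, AZ) ⊢ (s1, yy, Z) ⊢ (s1, y, AZ) ⊢ (s1, ε, Z)
All input consumed; state s1 ∈ F.

Accept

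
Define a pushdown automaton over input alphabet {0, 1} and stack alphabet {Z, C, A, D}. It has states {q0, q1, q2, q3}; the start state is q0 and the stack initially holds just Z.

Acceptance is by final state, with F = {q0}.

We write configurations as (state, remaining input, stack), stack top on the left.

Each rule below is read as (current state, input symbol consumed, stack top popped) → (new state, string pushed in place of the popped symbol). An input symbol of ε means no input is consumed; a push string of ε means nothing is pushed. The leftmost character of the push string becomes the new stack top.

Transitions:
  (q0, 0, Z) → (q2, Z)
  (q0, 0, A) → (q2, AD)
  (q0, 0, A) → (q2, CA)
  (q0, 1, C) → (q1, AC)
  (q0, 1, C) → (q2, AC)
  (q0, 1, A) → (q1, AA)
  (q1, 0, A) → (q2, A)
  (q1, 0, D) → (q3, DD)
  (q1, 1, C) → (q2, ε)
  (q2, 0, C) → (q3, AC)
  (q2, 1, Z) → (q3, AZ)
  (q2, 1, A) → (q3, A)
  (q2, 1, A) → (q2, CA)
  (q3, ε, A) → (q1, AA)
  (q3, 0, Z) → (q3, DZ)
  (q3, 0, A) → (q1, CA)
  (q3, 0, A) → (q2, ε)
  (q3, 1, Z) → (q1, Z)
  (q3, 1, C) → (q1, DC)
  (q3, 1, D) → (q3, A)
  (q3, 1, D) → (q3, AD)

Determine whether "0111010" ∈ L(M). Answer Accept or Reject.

No computation consumes all input and reaches a final state.

Reject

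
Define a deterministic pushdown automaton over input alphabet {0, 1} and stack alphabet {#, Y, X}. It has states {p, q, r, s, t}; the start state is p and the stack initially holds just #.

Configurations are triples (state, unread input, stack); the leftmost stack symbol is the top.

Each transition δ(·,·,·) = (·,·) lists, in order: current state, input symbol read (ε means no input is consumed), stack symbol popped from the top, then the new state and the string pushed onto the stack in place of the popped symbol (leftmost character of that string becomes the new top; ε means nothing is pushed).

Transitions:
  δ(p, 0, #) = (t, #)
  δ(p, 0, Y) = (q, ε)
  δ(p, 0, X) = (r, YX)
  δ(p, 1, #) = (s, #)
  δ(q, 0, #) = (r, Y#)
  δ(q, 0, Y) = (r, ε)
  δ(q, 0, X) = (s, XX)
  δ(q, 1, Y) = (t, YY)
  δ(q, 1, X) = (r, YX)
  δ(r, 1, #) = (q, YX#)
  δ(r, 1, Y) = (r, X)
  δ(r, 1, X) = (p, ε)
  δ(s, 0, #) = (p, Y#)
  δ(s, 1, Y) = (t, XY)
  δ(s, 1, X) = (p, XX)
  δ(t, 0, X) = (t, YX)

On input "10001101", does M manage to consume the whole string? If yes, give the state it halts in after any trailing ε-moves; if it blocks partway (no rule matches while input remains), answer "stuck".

(p, 10001101, #)
  read 1, top #: go to s, push # → (s, 0001101, #)
  read 0, top #: go to p, push Y# → (p, 001101, Y#)
  read 0, top Y: go to q, push ε → (q, 01101, #)
  read 0, top #: go to r, push Y# → (r, 1101, Y#)
  read 1, top Y: go to r, push X → (r, 101, X#)
  read 1, top X: go to p, push ε → (p, 01, #)
  read 0, top #: go to t, push # → (t, 1, #)
No transition for (t, 1, top #); M blocks with input 1 remaining.

stuck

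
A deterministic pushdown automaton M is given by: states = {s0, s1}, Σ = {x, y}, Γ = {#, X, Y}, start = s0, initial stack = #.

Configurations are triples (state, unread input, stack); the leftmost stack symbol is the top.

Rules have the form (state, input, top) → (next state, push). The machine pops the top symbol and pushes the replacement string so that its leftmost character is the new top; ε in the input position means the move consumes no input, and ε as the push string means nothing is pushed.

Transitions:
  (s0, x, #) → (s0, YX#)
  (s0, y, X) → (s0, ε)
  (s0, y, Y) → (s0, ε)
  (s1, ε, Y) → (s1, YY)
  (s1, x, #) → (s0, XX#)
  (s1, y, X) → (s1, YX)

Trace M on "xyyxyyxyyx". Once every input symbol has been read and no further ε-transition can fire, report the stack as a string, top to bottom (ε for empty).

(s0, xyyxyyxyyx, #) ⊢ (s0, yyxyyxyyx, YX#) ⊢ (s0, yxyyxyyx, X#) ⊢ (s0, xyyxyyx, #) ⊢ (s0, yyxyyx, YX#) ⊢ (s0, yxyyx, X#) ⊢ (s0, xyyx, #) ⊢ (s0, yyx, YX#) ⊢ (s0, yx, X#) ⊢ (s0, x, #) ⊢ (s0, ε, YX#)
All input consumed in state s0 with stack YX#.

YX#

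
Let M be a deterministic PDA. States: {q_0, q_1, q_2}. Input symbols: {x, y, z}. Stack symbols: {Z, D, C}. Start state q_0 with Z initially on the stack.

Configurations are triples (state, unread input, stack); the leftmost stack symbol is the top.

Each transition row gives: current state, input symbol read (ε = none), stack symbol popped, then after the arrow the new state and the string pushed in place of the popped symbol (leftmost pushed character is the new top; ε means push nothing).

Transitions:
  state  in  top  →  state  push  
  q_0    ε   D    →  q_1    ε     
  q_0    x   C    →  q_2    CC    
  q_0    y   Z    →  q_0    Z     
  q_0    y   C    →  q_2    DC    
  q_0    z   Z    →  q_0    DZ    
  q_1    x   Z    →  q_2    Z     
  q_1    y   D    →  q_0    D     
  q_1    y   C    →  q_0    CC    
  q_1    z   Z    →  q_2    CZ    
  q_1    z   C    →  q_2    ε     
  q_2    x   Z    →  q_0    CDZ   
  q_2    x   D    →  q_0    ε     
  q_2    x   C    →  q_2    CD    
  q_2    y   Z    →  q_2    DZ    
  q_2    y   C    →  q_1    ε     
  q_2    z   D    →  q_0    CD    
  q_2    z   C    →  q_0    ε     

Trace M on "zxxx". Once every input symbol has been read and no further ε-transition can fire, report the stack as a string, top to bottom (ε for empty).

(q_0, zxxx, Z)
  read z, top Z: go to q_0, push DZ → (q_0, xxx, DZ)
  ε-move, top D: go to q_1, push ε → (q_1, xxx, Z)
  read x, top Z: go to q_2, push Z → (q_2, xx, Z)
  read x, top Z: go to q_0, push CDZ → (q_0, x, CDZ)
  read x, top C: go to q_2, push CC → (q_2, ε, CCDZ)
All input consumed in state q_2 with stack CCDZ.

CCDZ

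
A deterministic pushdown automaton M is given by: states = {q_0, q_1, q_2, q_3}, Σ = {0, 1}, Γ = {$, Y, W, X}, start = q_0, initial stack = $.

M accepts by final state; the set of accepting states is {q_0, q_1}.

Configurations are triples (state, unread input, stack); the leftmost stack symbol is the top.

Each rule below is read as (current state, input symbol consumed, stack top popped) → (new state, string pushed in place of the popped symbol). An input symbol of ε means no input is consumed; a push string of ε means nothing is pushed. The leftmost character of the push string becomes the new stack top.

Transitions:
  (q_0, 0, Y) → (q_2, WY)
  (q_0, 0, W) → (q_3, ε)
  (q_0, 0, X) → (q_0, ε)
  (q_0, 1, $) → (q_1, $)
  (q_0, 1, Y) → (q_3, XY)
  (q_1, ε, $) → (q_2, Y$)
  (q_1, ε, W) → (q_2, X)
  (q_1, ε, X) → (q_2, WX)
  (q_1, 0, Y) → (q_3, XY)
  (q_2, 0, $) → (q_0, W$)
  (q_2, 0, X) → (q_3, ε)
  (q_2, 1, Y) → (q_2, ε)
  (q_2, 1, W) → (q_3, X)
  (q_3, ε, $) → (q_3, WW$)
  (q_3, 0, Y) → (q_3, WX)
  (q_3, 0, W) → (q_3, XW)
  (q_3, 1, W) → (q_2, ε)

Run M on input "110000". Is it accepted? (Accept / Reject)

(q_0, 110000, $)
  read 1, top $: go to q_1, push $ → (q_1, 10000, $)
  ε-move, top $: go to q_2, push Y$ → (q_2, 10000, Y$)
  read 1, top Y: go to q_2, push ε → (q_2, 0000, $)
  read 0, top $: go to q_0, push W$ → (q_0, 000, W$)
  read 0, top W: go to q_3, push ε → (q_3, 00, $)
  ε-move, top $: go to q_3, push WW$ → (q_3, 00, WW$)
  read 0, top W: go to q_3, push XW → (q_3, 0, XWW$)
No transition applies at (q_3, 0, XWW$); input not fully consumed.

Reject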